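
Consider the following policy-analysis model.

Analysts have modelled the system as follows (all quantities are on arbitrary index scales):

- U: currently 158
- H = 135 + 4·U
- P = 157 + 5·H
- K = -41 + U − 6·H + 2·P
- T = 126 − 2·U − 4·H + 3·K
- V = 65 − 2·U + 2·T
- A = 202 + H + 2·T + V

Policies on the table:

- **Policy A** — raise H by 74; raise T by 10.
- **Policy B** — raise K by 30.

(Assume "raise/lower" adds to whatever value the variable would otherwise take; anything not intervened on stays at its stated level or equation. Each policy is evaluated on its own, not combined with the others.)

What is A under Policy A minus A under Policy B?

Policy A (H + 74, T + 10):
  U = 158
  H = 135 + 4·158 (+74 from intervention) = 841
  P = 157 + 5·841 = 4362
  K = -41 + 158 − 6·841 + 2·4362 = 3795
  T = 126 − 2·158 − 4·841 + 3·3795 (+10 from intervention) = 7841
  V = 65 − 2·158 + 2·7841 = 15431
  A = 202 + 841 + 2·7841 + 15431 = 32156
Policy B (K + 30):
  U = 158
  H = 135 + 4·158 = 767
  P = 157 + 5·767 = 3992
  K = -41 + 158 − 6·767 + 2·3992 (+30 from intervention) = 3529
  T = 126 − 2·158 − 4·767 + 3·3529 = 7329
  V = 65 − 2·158 + 2·7329 = 14407
  A = 202 + 767 + 2·7329 + 14407 = 30034
A: 32156 − 30034 = 2122

2122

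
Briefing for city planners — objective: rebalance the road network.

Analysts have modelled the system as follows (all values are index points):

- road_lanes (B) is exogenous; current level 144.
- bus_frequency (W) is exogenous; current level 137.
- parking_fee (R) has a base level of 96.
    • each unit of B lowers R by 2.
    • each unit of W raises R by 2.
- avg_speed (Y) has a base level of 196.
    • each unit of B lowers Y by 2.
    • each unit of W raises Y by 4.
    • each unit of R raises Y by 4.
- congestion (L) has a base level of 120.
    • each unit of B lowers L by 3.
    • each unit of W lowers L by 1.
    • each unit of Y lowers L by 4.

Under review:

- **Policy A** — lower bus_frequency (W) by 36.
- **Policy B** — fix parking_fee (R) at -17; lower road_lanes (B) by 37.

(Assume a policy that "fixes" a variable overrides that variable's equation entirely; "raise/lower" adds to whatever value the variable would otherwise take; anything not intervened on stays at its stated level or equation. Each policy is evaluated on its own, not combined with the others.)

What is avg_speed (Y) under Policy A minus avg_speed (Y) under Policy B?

-110

Policy A (W − 36):
  B = 144
  W = 137 − 36 = 101
  R = 96 − 2·144 + 2·101 = 10
  Y = 196 − 2·144 + 4·101 + 4·10 = 352
Policy B (R := -17, B − 37):
  B = 144 − 37 = 107
  W = 137
  R = -17
  Y = 196 − 2·107 + 4·137 + 4·(-17) = 462
Y: 352 − 462 = -110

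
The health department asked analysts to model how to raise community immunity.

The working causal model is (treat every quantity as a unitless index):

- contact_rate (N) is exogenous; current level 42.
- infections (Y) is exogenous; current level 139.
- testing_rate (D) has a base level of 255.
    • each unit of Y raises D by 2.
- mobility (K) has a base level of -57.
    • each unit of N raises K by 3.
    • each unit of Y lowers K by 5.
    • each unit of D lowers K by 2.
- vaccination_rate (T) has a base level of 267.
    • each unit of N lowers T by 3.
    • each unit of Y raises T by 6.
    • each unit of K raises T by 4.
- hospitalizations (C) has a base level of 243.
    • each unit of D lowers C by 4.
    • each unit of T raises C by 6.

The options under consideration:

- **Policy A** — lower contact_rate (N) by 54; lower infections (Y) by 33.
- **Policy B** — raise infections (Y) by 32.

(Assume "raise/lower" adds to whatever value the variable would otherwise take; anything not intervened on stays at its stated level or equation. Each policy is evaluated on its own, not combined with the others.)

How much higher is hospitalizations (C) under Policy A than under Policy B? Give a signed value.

9304

Policy A (N − 54, Y − 33):
  N = 42 − 54 = -12
  Y = 139 − 33 = 106
  D = 255 + 2·106 = 467
  K = -57 + 3·(-12) − 5·106 − 2·467 = -1557
  T = 267 − 3·(-12) + 6·106 + 4·(-1557) = -5289
  C = 243 − 4·467 + 6·(-5289) = -33359
Policy B (Y + 32):
  N = 42
  Y = 139 + 32 = 171
  D = 255 + 2·171 = 597
  K = -57 + 3·42 − 5·171 − 2·597 = -1980
  T = 267 − 3·42 + 6·171 + 4·(-1980) = -6753
  C = 243 − 4·597 + 6·(-6753) = -42663
C: -33359 − (-42663) = 9304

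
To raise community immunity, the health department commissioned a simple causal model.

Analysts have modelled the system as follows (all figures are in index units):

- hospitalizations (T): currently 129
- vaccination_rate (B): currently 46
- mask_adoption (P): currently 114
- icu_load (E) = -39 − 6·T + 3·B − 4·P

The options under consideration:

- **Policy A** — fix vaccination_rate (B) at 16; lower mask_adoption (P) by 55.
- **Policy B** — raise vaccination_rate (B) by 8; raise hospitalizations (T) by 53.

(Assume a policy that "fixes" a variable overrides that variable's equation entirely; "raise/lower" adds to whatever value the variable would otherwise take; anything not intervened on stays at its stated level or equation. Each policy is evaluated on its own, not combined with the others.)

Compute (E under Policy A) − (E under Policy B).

424

Policy A (B := 16, P − 55):
  T = 129
  B = 16
  P = 114 − 55 = 59
  E = -39 − 6·129 + 3·16 − 4·59 = -1001
Policy B (B + 8, T + 53):
  T = 129 + 53 = 182
  B = 46 + 8 = 54
  P = 114
  E = -39 − 6·182 + 3·54 − 4·114 = -1425
E: -1001 − (-1425) = 424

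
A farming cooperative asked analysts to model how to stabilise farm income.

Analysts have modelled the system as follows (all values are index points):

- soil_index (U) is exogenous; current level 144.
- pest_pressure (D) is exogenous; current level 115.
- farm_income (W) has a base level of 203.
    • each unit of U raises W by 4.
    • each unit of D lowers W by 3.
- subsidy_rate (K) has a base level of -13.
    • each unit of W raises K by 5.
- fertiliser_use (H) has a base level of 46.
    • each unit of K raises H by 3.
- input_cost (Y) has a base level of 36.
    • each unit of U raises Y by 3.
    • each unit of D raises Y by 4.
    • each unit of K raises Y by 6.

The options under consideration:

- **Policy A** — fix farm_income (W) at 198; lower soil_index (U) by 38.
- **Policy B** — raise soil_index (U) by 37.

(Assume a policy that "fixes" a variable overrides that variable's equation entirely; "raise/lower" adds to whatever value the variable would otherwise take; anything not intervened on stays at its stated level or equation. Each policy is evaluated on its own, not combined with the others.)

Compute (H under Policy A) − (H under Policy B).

Policy A (W := 198, U − 38):
  U = 144 − 38 = 106
  D = 115
  W = 198
  K = -13 + 5·198 = 977
  H = 46 + 3·977 = 2977
Policy B (U + 37):
  U = 144 + 37 = 181
  D = 115
  W = 203 + 4·181 − 3·115 = 582
  K = -13 + 5·582 = 2897
  H = 46 + 3·2897 = 8737
H: 2977 − 8737 = -5760

-5760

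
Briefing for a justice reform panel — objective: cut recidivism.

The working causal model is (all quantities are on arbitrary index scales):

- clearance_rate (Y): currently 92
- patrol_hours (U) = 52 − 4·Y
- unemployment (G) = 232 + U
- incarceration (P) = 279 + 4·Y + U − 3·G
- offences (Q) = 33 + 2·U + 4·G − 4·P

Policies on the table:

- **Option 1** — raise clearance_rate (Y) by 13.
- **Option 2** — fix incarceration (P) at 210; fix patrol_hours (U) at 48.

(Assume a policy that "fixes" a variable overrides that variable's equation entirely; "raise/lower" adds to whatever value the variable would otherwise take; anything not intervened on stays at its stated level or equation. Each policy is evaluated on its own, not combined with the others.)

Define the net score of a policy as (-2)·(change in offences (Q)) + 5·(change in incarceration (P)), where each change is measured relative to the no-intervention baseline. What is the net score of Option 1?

Baseline:
  Y = 92
  U = 52 − 4·92 = -316
  G = 232 + (-316) = -84
  P = 279 + 4·92 + (-316) − 3·(-84) = 583
  Q = 33 + 2·(-316) + 4·(-84) − 4·583 = -3267
Option 1 (Y + 13):
  Y = 92 + 13 = 105
  U = 52 − 4·105 = -368
  G = 232 + (-368) = -136
  P = 279 + 4·105 + (-368) − 3·(-136) = 739
  Q = 33 + 2·(-368) + 4·(-136) − 4·739 = -4203
ΔQ = -4203 − (-3267) = -936; ΔP = 739 − 583 = 156
Score = (-2)·(-936) + 5·156 = 2652

2652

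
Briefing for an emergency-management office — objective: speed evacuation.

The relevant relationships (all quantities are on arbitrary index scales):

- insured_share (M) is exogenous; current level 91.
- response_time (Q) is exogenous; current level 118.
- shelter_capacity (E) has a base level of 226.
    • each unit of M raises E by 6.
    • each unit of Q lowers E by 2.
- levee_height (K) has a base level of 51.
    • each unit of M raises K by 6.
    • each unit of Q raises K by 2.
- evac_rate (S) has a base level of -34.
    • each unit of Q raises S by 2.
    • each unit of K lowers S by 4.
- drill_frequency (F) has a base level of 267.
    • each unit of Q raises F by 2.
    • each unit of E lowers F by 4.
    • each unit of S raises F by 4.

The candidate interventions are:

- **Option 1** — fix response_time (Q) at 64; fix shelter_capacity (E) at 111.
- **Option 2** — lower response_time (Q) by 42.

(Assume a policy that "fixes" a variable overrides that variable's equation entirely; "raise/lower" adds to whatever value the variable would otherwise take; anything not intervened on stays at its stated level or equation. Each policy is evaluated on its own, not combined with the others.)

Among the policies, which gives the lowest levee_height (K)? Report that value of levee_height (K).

725

Option 1 (Q := 64, E := 111):
  M = 91
  Q = 64
  K = 51 + 6·91 + 2·64 = 725
Option 2 (Q − 42):
  M = 91
  Q = 118 − 42 = 76
  K = 51 + 6·91 + 2·76 = 749
Comparing — Option 1: K=725, Option 2: K=749. Lowest is 725 (Option 1).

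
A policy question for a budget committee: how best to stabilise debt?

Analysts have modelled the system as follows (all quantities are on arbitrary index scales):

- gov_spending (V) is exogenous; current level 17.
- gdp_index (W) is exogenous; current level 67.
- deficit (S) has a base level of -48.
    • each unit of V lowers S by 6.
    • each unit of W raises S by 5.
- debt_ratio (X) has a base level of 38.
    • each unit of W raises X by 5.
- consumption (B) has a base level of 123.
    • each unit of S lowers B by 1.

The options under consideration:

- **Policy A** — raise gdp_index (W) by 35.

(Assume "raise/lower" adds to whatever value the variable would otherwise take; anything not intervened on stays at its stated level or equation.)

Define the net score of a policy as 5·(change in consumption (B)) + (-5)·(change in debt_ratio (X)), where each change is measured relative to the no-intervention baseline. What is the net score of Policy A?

-1750

Baseline:
  V = 17
  W = 67
  S = -48 − 6·17 + 5·67 = 185
  X = 38 + 5·67 = 373
  B = 123 − 185 = -62
Policy A (W + 35):
  V = 17
  W = 67 + 35 = 102
  S = -48 − 6·17 + 5·102 = 360
  X = 38 + 5·102 = 548
  B = 123 − 360 = -237
ΔB = -237 − (-62) = -175; ΔX = 548 − 373 = 175
Score = 5·(-175) + (-5)·175 = -1750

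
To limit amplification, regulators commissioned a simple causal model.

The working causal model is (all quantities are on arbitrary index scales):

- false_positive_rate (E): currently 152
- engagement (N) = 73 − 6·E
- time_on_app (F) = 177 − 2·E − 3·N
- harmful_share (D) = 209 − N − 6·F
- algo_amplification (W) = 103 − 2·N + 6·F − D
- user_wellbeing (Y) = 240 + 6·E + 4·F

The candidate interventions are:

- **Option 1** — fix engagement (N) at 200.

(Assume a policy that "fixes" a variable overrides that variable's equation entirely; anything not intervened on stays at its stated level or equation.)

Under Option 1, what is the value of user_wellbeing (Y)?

-1756

Option 1 (N := 200):
  E = 152
  N = 200
  F = 177 − 2·152 − 3·200 = -727
  Y = 240 + 6·152 + 4·(-727) = -1756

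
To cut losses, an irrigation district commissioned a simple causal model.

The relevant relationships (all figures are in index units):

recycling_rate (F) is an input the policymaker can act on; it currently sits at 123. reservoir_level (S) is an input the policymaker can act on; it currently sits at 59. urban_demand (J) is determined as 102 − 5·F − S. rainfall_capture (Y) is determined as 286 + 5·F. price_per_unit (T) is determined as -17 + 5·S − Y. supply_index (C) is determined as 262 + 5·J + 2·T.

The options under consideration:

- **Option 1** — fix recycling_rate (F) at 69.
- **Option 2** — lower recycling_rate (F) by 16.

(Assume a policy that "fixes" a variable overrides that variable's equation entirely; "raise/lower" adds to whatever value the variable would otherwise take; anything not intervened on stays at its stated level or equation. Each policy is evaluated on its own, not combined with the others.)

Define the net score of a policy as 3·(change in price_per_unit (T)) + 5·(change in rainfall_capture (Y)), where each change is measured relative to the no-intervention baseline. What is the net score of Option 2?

-160

Baseline:
  F = 123
  S = 59
  Y = 286 + 5·123 = 901
  T = -17 + 5·59 − 901 = -623
Option 2 (F − 16):
  F = 123 − 16 = 107
  S = 59
  Y = 286 + 5·107 = 821
  T = -17 + 5·59 − 821 = -543
ΔT = -543 − (-623) = 80; ΔY = 821 − 901 = -80
Score = 3·80 + 5·(-80) = -160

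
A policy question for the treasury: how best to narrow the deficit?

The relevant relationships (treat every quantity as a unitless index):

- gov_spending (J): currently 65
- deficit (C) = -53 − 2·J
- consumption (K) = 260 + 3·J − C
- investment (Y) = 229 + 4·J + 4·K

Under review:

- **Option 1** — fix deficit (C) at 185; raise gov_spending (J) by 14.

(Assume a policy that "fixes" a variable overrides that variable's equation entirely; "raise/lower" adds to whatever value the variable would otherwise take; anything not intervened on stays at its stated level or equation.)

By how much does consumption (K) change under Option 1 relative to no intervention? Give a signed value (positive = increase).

-326

Baseline:
  J = 65
  C = -53 − 2·65 = -183
  K = 260 + 3·65 − (-183) = 638
Option 1 (C := 185, J + 14):
  J = 65 + 14 = 79
  C = 185
  K = 260 + 3·79 − 185 = 312
Change in K: 312 − 638 = -326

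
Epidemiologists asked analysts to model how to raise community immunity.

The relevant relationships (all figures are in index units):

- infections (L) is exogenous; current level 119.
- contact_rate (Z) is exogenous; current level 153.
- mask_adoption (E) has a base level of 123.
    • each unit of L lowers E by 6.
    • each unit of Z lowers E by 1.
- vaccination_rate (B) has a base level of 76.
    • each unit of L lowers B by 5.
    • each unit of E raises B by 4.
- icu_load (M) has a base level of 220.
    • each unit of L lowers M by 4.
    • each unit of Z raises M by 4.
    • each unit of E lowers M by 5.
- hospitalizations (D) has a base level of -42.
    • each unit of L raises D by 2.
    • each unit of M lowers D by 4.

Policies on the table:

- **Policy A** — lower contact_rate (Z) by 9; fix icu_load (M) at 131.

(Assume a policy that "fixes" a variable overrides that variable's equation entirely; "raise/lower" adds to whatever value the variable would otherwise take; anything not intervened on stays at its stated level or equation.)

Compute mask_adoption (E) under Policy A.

Policy A (Z − 9, M := 131):
  L = 119
  Z = 153 − 9 = 144
  E = 123 − 6·119 − 144 = -735

-735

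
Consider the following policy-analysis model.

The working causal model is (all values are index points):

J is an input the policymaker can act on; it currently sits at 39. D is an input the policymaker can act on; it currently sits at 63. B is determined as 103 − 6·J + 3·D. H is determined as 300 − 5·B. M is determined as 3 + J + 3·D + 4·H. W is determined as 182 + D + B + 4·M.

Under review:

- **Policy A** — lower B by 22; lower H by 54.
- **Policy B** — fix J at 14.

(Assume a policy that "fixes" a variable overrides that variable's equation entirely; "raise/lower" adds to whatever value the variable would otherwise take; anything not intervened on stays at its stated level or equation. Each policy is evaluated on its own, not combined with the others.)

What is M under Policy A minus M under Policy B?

3249

Policy A (B − 22, H − 54):
  J = 39
  D = 63
  B = 103 − 6·39 + 3·63 (−22 from intervention) = 36
  H = 300 − 5·36 (−54 from intervention) = 66
  M = 3 + 39 + 3·63 + 4·66 = 495
Policy B (J := 14):
  J = 14
  D = 63
  B = 103 − 6·14 + 3·63 = 208
  H = 300 − 5·208 = -740
  M = 3 + 14 + 3·63 + 4·(-740) = -2754
M: 495 − (-2754) = 3249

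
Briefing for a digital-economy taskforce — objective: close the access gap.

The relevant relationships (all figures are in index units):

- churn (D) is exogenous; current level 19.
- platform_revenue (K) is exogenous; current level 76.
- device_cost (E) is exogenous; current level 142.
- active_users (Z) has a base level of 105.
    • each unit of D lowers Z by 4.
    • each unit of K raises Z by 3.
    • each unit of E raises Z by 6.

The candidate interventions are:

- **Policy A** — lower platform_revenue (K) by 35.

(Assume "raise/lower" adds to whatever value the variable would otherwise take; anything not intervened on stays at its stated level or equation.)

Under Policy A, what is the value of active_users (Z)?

Policy A (K − 35):
  D = 19
  K = 76 − 35 = 41
  E = 142
  Z = 105 − 4·19 + 3·41 + 6·142 = 1004

1004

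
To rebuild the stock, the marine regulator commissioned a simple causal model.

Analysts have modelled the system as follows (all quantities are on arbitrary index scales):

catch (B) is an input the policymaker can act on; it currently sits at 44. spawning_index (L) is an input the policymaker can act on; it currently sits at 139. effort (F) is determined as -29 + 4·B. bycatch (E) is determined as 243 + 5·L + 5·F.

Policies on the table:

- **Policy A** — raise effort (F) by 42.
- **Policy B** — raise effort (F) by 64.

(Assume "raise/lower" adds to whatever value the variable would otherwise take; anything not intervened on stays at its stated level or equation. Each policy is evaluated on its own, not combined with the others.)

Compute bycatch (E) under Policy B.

Policy B (F + 64):
  B = 44
  L = 139
  F = -29 + 4·44 (+64 from intervention) = 211
  E = 243 + 5·139 + 5·211 = 1993

1993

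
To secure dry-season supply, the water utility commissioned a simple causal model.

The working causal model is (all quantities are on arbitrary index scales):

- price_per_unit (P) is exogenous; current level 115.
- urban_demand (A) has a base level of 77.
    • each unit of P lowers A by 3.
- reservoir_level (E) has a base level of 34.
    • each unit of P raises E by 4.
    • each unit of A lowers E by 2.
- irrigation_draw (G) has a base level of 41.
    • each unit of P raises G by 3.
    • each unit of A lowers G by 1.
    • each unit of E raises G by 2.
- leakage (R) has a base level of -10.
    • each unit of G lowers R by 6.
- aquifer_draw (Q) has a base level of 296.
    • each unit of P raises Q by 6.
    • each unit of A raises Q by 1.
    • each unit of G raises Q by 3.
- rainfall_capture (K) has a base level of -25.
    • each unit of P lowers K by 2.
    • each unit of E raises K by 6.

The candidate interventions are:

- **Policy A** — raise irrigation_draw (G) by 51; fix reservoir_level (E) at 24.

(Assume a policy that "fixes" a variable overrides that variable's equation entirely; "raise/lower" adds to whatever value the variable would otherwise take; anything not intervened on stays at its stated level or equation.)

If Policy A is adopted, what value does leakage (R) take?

-4528

Policy A (G + 51, E := 24):
  P = 115
  A = 77 − 3·115 = -268
  E = 24
  G = 41 + 3·115 − (-268) + 2·24 (+51 from intervention) = 753
  R = -10 − 6·753 = -4528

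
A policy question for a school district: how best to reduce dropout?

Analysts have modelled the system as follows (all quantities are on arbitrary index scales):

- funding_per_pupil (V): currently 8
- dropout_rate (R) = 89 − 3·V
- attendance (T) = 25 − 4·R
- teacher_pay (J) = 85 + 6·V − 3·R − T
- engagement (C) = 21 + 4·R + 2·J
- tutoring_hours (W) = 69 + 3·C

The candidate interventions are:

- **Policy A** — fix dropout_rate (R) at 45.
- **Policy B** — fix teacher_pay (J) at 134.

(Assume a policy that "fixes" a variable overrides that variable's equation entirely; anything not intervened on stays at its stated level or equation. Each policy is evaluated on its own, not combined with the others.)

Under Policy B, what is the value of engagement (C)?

Policy B (J := 134):
  V = 8
  R = 89 − 3·8 = 65
  T = 25 − 4·65 = -235
  J = 134
  C = 21 + 4·65 + 2·134 = 549

549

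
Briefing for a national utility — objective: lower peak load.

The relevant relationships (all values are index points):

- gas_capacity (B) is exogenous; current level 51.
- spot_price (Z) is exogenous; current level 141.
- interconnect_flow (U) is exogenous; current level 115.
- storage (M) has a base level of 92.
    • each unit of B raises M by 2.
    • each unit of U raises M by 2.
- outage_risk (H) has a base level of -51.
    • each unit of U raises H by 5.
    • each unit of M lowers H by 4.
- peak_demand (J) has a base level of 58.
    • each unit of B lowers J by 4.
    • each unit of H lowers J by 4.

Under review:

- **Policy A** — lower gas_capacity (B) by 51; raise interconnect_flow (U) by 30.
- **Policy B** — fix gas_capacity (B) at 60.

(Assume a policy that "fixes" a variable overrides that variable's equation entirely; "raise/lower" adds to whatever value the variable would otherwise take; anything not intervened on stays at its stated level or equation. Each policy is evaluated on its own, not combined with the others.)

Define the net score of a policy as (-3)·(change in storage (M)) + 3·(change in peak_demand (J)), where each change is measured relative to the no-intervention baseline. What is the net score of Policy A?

-3078

Baseline:
  B = 51
  U = 115
  M = 92 + 2·51 + 2·115 = 424
  H = -51 + 5·115 − 4·424 = -1172
  J = 58 − 4·51 − 4·(-1172) = 4542
Policy A (B − 51, U + 30):
  B = 51 − 51 = 0
  U = 115 + 30 = 145
  M = 92 + 2·0 + 2·145 = 382
  H = -51 + 5·145 − 4·382 = -854
  J = 58 − 4·0 − 4·(-854) = 3474
ΔM = 382 − 424 = -42; ΔJ = 3474 − 4542 = -1068
Score = (-3)·(-42) + 3·(-1068) = -3078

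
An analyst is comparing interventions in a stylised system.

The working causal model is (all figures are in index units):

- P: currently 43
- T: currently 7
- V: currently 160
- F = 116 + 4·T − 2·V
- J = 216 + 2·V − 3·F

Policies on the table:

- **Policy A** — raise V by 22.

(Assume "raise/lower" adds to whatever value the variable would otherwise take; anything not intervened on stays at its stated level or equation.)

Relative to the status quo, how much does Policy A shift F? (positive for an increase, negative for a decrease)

Baseline:
  T = 7
  V = 160
  F = 116 + 4·7 − 2·160 = -176
Policy A (V + 22):
  T = 7
  V = 160 + 22 = 182
  F = 116 + 4·7 − 2·182 = -220
Change in F: -220 − (-176) = -44

-44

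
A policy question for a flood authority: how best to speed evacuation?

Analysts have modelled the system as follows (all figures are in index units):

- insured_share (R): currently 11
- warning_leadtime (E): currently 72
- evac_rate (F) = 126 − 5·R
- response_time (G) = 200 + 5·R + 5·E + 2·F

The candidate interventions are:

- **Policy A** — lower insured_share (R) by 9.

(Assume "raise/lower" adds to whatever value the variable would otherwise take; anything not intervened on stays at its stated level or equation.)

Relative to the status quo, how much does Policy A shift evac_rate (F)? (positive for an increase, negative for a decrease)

45

Baseline:
  R = 11
  F = 126 − 5·11 = 71
Policy A (R − 9):
  R = 11 − 9 = 2
  F = 126 − 5·2 = 116
Change in F: 116 − 71 = 45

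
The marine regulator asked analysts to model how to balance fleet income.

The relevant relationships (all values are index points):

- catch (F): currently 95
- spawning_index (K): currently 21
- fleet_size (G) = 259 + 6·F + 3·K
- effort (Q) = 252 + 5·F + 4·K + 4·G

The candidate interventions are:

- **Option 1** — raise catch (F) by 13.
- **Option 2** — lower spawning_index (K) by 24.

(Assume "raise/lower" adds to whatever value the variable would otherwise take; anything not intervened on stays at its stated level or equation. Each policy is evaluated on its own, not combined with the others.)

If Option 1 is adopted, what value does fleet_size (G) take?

970

Option 1 (F + 13):
  F = 95 + 13 = 108
  K = 21
  G = 259 + 6·108 + 3·21 = 970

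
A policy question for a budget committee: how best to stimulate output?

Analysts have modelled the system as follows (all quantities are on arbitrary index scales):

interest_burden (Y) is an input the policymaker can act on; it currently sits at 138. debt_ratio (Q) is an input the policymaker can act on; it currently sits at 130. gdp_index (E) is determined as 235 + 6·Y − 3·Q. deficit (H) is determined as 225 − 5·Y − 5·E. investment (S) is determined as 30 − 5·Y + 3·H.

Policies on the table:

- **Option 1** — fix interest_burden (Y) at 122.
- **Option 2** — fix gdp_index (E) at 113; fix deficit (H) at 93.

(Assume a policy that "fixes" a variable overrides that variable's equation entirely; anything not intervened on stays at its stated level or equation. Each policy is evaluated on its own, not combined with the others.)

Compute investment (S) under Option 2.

Option 2 (E := 113, H := 93):
  Y = 138
  Q = 130
  E = 113
  H = 93
  S = 30 − 5·138 + 3·93 = -381

-381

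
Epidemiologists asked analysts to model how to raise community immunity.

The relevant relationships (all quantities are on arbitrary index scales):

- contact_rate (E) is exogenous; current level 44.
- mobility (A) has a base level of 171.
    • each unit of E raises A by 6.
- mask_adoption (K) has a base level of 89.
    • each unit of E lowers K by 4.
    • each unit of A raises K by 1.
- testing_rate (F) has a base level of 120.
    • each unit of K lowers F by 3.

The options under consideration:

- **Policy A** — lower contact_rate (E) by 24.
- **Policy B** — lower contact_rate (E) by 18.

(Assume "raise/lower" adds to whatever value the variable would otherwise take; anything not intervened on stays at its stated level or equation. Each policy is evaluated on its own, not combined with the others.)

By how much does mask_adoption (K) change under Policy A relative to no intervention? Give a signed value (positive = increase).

Baseline:
  E = 44
  A = 171 + 6·44 = 435
  K = 89 − 4·44 + 435 = 348
Policy A (E − 24):
  E = 44 − 24 = 20
  A = 171 + 6·20 = 291
  K = 89 − 4·20 + 291 = 300
Change in K: 300 − 348 = -48

-48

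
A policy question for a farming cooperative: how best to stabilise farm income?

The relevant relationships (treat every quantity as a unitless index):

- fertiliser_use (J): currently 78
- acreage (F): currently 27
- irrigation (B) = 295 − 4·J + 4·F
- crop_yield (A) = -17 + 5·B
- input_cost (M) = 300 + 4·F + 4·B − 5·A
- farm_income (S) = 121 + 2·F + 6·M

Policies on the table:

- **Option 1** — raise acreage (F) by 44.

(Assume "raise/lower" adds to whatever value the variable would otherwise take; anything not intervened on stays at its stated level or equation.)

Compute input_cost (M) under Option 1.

Option 1 (F + 44):
  J = 78
  F = 27 + 44 = 71
  B = 295 − 4·78 + 4·71 = 267
  A = -17 + 5·267 = 1318
  M = 300 + 4·71 + 4·267 − 5·1318 = -4938

-4938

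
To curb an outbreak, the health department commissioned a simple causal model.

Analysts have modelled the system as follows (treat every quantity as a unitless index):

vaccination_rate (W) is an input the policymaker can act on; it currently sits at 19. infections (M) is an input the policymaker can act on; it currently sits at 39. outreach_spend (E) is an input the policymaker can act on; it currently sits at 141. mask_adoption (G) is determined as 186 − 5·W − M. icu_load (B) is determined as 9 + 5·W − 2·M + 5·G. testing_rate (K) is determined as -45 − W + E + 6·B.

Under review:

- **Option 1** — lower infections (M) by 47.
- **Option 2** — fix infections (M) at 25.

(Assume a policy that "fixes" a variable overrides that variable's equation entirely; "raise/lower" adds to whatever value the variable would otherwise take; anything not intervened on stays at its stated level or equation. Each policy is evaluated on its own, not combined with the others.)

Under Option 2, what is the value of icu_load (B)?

Option 2 (M := 25):
  W = 19
  M = 25
  G = 186 − 5·19 − 25 = 66
  B = 9 + 5·19 − 2·25 + 5·66 = 384

384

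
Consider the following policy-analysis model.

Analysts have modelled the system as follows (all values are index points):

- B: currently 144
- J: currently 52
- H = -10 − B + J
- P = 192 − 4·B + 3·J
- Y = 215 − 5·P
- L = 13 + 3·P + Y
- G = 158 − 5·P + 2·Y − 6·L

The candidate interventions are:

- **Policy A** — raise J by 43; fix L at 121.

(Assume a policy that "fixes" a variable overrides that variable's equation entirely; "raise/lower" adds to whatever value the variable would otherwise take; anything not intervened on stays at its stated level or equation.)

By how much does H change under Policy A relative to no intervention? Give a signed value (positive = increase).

Baseline:
  B = 144
  J = 52
  H = -10 − 144 + 52 = -102
Policy A (J + 43, L := 121):
  B = 144
  J = 52 + 43 = 95
  H = -10 − 144 + 95 = -59
Change in H: -59 − (-102) = 43

43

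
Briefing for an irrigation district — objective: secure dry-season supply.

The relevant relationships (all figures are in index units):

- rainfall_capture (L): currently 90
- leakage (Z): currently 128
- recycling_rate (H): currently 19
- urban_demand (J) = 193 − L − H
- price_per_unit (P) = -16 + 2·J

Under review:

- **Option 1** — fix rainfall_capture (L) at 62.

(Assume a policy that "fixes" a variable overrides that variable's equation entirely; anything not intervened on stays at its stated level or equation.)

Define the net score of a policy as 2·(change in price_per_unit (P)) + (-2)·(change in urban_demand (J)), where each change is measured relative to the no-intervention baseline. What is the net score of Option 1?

56

Baseline:
  L = 90
  H = 19
  J = 193 − 90 − 19 = 84
  P = -16 + 2·84 = 152
Option 1 (L := 62):
  L = 62
  H = 19
  J = 193 − 62 − 19 = 112
  P = -16 + 2·112 = 208
ΔP = 208 − 152 = 56; ΔJ = 112 − 84 = 28
Score = 2·56 + (-2)·28 = 56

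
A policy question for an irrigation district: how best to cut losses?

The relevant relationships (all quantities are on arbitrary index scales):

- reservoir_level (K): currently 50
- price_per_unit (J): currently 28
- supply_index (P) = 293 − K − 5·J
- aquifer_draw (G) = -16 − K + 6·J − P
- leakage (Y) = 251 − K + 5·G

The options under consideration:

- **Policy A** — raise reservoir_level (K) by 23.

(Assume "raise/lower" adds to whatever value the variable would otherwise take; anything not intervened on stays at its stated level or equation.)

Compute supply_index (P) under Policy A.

Policy A (K + 23):
  K = 50 + 23 = 73
  J = 28
  P = 293 − 73 − 5·28 = 80

80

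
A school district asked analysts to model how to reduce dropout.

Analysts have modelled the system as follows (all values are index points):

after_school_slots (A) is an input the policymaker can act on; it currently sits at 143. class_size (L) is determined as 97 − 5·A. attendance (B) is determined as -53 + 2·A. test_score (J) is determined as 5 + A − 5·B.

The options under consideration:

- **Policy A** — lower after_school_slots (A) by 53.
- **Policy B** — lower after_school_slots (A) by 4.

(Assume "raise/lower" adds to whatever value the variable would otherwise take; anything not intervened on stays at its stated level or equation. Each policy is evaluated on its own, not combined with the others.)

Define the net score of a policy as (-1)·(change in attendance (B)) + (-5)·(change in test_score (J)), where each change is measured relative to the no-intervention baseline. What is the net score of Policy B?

-172

Baseline:
  A = 143
  B = -53 + 2·143 = 233
  J = 5 + 143 − 5·233 = -1017
Policy B (A − 4):
  A = 143 − 4 = 139
  B = -53 + 2·139 = 225
  J = 5 + 139 − 5·225 = -981
ΔB = 225 − 233 = -8; ΔJ = -981 − (-1017) = 36
Score = (-1)·(-8) + (-5)·36 = -172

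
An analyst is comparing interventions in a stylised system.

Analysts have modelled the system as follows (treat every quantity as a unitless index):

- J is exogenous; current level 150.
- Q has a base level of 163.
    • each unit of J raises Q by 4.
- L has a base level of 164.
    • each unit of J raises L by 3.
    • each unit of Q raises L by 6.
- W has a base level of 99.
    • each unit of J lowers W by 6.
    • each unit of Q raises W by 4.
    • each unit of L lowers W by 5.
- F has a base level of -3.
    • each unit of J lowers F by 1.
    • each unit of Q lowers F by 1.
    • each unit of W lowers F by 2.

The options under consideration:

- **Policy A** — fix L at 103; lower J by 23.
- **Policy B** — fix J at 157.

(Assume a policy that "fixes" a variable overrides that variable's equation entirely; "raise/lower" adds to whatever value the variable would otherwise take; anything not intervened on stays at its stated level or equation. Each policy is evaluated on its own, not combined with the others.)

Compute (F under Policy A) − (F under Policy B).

-52030

Policy A (L := 103, J − 23):
  J = 150 − 23 = 127
  Q = 163 + 4·127 = 671
  L = 103
  W = 99 − 6·127 + 4·671 − 5·103 = 1506
  F = -3 − 127 − 671 − 2·1506 = -3813
Policy B (J := 157):
  J = 157
  Q = 163 + 4·157 = 791
  L = 164 + 3·157 + 6·791 = 5381
  W = 99 − 6·157 + 4·791 − 5·5381 = -24584
  F = -3 − 157 − 791 − 2·(-24584) = 48217
F: -3813 − 48217 = -52030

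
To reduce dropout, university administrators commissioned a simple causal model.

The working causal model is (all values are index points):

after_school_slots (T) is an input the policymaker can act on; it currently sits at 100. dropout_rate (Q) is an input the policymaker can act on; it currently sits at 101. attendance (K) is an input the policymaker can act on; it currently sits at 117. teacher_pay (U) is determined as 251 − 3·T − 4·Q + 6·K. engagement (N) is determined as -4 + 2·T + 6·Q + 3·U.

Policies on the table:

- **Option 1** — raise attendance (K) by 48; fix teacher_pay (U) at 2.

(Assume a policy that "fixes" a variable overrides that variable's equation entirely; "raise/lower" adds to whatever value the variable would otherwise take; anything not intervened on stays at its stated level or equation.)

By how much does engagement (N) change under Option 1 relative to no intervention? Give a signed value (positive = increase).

-741

Baseline:
  T = 100
  Q = 101
  K = 117
  U = 251 − 3·100 − 4·101 + 6·117 = 249
  N = -4 + 2·100 + 6·101 + 3·249 = 1549
Option 1 (K + 48, U := 2):
  T = 100
  Q = 101
  K = 117 + 48 = 165
  U = 2
  N = -4 + 2·100 + 6·101 + 3·2 = 808
Change in N: 808 − 1549 = -741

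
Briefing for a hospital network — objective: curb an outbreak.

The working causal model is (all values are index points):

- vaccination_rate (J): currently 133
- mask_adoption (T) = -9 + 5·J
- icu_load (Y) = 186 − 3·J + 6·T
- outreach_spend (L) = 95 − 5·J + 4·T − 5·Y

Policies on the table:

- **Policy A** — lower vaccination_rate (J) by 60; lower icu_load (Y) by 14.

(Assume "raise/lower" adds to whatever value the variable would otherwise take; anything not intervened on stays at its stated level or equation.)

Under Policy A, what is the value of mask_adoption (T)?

Policy A (J − 60, Y − 14):
  J = 133 − 60 = 73
  T = -9 + 5·73 = 356

356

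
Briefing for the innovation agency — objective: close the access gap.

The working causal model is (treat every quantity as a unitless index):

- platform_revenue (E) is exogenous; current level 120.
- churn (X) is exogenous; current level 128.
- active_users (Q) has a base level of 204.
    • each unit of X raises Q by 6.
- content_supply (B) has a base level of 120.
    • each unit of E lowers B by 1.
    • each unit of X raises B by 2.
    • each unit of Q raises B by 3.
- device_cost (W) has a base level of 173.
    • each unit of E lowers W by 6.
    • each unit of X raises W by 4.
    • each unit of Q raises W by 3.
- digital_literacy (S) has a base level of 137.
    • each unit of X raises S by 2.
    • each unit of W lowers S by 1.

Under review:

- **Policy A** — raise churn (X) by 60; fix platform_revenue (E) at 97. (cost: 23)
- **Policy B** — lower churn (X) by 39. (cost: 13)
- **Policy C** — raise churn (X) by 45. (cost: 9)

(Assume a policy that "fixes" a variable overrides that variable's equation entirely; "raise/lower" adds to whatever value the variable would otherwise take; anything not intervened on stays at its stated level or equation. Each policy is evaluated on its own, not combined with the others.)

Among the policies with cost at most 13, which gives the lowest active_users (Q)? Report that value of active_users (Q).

Policy B (X − 39):
  X = 128 − 39 = 89
  Q = 204 + 6·89 = 738
Policy C (X + 45):
  X = 128 + 45 = 173
  Q = 204 + 6·173 = 1242
Comparing — Policy B: Q=738, Policy C: Q=1242. Lowest is 738 (Policy B).

738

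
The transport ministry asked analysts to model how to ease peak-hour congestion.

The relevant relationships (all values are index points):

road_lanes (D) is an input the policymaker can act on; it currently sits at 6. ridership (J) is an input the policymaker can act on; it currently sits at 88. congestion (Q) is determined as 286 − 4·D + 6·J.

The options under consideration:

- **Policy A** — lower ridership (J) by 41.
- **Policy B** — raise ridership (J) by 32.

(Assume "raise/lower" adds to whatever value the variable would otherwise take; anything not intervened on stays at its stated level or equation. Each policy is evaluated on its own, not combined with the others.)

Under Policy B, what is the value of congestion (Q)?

Policy B (J + 32):
  D = 6
  J = 88 + 32 = 120
  Q = 286 − 4·6 + 6·120 = 982

982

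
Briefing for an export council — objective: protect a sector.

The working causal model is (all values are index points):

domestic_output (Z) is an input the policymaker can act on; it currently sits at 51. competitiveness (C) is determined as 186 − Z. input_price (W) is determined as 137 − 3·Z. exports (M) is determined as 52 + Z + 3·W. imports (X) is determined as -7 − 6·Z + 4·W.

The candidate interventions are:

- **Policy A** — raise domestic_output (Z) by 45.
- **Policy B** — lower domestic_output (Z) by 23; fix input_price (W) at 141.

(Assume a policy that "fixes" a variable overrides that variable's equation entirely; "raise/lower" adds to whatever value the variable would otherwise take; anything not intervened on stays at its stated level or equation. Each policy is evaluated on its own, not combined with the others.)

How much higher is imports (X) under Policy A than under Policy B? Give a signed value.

-1576

Policy A (Z + 45):
  Z = 51 + 45 = 96
  W = 137 − 3·96 = -151
  X = -7 − 6·96 + 4·(-151) = -1187
Policy B (Z − 23, W := 141):
  Z = 51 − 23 = 28
  W = 141
  X = -7 − 6·28 + 4·141 = 389
X: -1187 − 389 = -1576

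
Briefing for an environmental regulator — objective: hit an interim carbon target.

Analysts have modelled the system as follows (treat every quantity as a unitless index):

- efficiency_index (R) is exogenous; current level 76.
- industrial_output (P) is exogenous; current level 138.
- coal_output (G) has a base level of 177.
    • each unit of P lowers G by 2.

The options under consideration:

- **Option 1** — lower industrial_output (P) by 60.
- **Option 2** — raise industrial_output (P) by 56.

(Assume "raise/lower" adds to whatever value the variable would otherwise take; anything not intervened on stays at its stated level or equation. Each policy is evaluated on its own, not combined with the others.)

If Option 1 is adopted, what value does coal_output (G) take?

21

Option 1 (P − 60):
  P = 138 − 60 = 78
  G = 177 − 2·78 = 21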